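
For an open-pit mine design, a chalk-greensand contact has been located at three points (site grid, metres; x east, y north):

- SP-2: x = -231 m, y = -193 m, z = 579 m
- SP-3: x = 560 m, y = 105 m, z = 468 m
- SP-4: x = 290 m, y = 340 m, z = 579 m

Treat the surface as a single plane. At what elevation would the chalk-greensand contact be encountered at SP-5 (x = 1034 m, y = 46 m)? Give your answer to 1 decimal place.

349.9 m

Two edge vectors: SP-2→SP-3 = (791, 298, -111), SP-2→SP-4 = (521, 533, 0).
Normal n = (SP-2→SP-3) × (SP-2→SP-4) = (59163, -57831, 266345).
So ∂z/∂x = −n_x/n_z = −0.222129 and ∂z/∂y = −n_y/n_z = 0.217128.
Intercept c from SP-2: 579 − 51.31 + 41.91 = 569.59.
At (1034, 46): z = −229.7 + 10.0 + 569.59 = 349.9 m.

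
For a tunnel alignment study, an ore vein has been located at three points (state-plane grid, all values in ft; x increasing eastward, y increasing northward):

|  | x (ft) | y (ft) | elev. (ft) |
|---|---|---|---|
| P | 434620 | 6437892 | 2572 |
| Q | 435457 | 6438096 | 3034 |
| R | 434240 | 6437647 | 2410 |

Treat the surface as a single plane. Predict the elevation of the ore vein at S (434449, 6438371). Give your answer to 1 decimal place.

2314.5 ft

Let the plane be z = a·x + b·y + c.
Q−P: 837a + 204b = 462;  R−P: −380a − 245b = −162.
Solving gives a = 0.628342938, b = −0.313348230.
Then c = 2572 − a·434620 − b·6437892 = 1746783.66.
At (434449, 6438371): z = 272983.0 − 2017452.2 + 1746783.66 = 2314.5 ft.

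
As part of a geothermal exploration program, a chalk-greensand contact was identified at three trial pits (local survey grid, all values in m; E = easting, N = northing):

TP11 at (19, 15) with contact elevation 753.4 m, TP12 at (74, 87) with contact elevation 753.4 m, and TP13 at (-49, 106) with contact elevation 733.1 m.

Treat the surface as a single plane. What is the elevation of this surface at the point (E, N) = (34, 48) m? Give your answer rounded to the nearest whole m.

Two edge vectors: TP11→TP12 = (55, 72, 0), TP11→TP13 = (-68, 91, -20.3).
Normal n = (TP11→TP12) × (TP11→TP13) = (-1461.6, 1116.5, 9901).
So ∂z/∂E = −n_x/n_z = 0.14762 and ∂z/∂N = −n_y/n_z = −0.11277.
Intercept c from TP11: 753.4 − 2.80 + 1.69 = 752.29.
At (34, 48): z = 5.0 − 5.4 + 752.29 = 751.9 m.

752 m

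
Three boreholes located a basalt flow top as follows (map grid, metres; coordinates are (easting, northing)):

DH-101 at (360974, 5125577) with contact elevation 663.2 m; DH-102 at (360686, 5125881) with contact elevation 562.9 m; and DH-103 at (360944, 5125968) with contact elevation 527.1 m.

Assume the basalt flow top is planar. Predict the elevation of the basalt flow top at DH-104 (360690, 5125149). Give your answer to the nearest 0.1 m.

Let the plane be z = a·E + b·N + c.
DH-102−DH-101: −288a + 304b = −100.3;  DH-103−DH-101: −30a + 391b = −136.1.
Solving gives a = −0.020843963, b = −0.349681122.
Then c = 663.2 − a·360974 − b·5125577 = 1800504.85.
At (360690, 5125149): z = −7518.2 − 1792167.9 + 1800504.85 = 818.8 m.

818.8 m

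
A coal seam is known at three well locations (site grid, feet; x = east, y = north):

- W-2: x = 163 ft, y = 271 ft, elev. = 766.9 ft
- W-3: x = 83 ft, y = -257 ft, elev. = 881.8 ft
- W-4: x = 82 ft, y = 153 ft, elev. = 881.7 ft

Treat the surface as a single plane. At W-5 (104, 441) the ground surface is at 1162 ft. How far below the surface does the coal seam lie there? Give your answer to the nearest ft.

312 ft

Two edge vectors: W-2→W-3 = (-80, -528, 114.9), W-2→W-4 = (-81, -118, 114.8).
Normal n = (W-2→W-3) × (W-2→W-4) = (-47056.2, -122.9, -33328).
So ∂z/∂x = −n_x/n_z = −1.41191 and ∂z/∂y = −n_y/n_z = −0.00369.
Intercept c from W-2: 766.9 + 230.14 + 1.00 = 998.04.
At (104, 441): z_contact = −146.8 − 1.6 + 998.04 = 849.6 ft.
Depth below ground = 1162 − 849.6 = 312 ft.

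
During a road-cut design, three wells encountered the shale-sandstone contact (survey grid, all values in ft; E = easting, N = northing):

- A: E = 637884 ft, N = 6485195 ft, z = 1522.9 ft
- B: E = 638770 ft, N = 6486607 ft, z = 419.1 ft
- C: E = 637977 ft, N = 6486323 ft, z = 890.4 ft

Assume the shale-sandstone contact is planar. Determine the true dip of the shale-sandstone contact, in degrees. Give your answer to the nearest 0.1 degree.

Let the plane be z = a·E + b·N + c.
B−A: 886a + 1412b = −1103.8;  C−A: 93a + 1128b = −632.5.
Solving gives a = −0.40548, b = −0.52730.
Gradient magnitude |∇z| = √(a² + b²) = √(0.16442 + 0.27804) = 0.66517.
True dip = arctan(0.66517) = 33.6°, dipping toward NE (azimuth ≈ 038°).

33.6°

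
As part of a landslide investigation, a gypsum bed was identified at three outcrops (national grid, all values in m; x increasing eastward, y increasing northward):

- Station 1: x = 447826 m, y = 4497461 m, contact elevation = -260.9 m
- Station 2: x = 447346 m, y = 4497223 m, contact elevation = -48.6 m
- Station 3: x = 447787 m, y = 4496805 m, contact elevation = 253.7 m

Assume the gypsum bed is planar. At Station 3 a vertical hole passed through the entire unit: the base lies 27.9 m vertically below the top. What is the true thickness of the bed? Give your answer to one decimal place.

Two edge vectors: Station 1→Station 2 = (-480, -238, 212.3), Station 1→Station 3 = (-39, -656, 514.6).
Normal n = (Station 1→Station 2) × (Station 1→Station 3) = (16794, 238728.3, 305598).
So ∂z/∂x = −n_x/n_z = −0.05495 and ∂z/∂y = −n_y/n_z = −0.78118.
|∇z| = √(a²+b²) = 0.78311, so dip δ = arctan(0.78311) = 38.07°.
True thickness = vertical thickness × cos δ = 27.9 × cos 38.07° = 22.0 m.

22.0 m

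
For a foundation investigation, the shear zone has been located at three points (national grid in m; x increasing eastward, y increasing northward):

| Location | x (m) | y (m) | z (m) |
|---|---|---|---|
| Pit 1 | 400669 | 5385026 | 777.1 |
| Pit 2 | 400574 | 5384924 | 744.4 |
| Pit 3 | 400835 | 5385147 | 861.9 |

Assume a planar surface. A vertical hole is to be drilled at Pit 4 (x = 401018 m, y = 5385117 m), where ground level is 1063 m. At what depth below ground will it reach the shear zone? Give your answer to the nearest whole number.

Two edge vectors: Pit 1→Pit 2 = (-95, -102, -32.7), Pit 1→Pit 3 = (166, 121, 84.8).
Normal n = (Pit 1→Pit 2) × (Pit 1→Pit 3) = (-4692.9, 2627.8, 5437).
So ∂z/∂x = −n_x/n_z = 0.86314144 and ∂z/∂y = −n_y/n_z = −0.48331801.
Intercept c from Pit 1: 777.1 − 345834.02 + 2602680.03 = 2257623.11.
At (401018, 5385117): z_contact = 346135.3 − 2602724.0 + 2257623.11 = 1034.4 m.
Depth below ground = 1063 − 1034.4 = 29 m.

29 m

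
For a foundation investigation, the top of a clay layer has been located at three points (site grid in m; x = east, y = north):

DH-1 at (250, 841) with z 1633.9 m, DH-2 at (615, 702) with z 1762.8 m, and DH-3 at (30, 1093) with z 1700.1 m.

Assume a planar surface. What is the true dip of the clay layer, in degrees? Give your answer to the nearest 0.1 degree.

47.5°

Two edge vectors: DH-1→DH-2 = (365, -139, 128.9), DH-1→DH-3 = (-220, 252, 66.2).
Normal n = (DH-1→DH-2) × (DH-1→DH-3) = (-41684.6, -52521, 61400).
So ∂z/∂x = −n_x/n_z = 0.67890 and ∂z/∂y = −n_y/n_z = 0.85539.
Gradient magnitude |∇z| = √(a² + b²) = √(0.46091 + 0.73169) = 1.09206.
True dip = arctan(1.09206) = 47.5°, dipping toward SW (azimuth ≈ 218°).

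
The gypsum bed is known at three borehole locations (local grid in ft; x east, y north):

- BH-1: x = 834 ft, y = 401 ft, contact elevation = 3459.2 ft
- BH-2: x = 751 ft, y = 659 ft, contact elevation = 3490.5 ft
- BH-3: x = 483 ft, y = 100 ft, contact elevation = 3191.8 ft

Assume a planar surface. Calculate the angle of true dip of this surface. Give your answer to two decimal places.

Two edge vectors: BH-1→BH-2 = (-83, 258, 31.3), BH-1→BH-3 = (-351, -301, -267.4).
Normal n = (BH-1→BH-2) × (BH-1→BH-3) = (-59567.9, -33180.5, 115541).
So ∂z/∂x = −n_x/n_z = 0.51556 and ∂z/∂y = −n_y/n_z = 0.28718.
Gradient magnitude |∇z| = √(a² + b²) = √(0.26580 + 0.08247) = 0.59014.
True dip = arctan(0.59014) = 30.55°, dipping toward WSW (azimuth ≈ 241°).

30.55°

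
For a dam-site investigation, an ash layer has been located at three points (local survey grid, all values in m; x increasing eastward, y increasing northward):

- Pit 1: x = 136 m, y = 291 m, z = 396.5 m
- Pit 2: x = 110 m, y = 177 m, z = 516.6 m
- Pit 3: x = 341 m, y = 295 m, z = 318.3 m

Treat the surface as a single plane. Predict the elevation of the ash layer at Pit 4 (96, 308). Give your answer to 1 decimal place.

394.5 m

Two edge vectors: Pit 1→Pit 2 = (-26, -114, 120.1), Pit 1→Pit 3 = (205, 4, -78.2).
Normal n = (Pit 1→Pit 2) × (Pit 1→Pit 3) = (8434.4, 22587.3, 23266).
So ∂z/∂x = −n_x/n_z = −0.36252 and ∂z/∂y = −n_y/n_z = −0.97083.
Intercept c from Pit 1: 396.5 + 49.30 + 282.51 = 728.31.
At (96, 308): z = −34.8 − 299.0 + 728.31 = 394.5 m.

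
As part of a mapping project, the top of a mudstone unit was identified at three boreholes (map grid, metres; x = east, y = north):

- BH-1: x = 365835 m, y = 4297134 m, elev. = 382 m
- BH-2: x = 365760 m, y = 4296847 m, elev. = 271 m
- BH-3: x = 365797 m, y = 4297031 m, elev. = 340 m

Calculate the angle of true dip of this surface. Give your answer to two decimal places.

Let the plane be z = a·x + b·y + c.
BH-2−BH-1: −75a − 287b = −111;  BH-3−BH-1: −38a − 103b = −42.
Solving gives a = 0.19522, b = 0.33574.
Gradient magnitude |∇z| = √(a² + b²) = √(0.03811 + 0.11272) = 0.38838.
True dip = arctan(0.38838) = 21.22°, dipping toward SSW (azimuth ≈ 210°).

21.22°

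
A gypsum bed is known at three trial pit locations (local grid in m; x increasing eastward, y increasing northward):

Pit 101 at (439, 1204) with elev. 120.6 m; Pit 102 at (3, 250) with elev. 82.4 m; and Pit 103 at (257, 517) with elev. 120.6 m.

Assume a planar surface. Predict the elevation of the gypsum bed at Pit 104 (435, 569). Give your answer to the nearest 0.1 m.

154.8 m

Let the plane be z = a·x + b·y + c.
Pit 102−Pit 101: −436a − 954b = −38.2;  Pit 103−Pit 101: −182a − 687b = 0.
Solving gives a = 0.208440, b = −0.055220.
Then c = 120.6 − a·439 − b·1204 = 95.58.
At (435, 569): z = 90.7 − 31.4 + 95.58 = 154.8 m.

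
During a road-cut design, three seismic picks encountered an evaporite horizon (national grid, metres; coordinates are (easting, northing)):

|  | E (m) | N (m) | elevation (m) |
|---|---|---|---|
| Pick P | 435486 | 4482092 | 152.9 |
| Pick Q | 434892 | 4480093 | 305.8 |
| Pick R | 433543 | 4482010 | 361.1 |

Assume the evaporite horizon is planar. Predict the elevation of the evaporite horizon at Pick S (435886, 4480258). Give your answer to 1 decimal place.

Two edge vectors: Pick P→Pick Q = (-594, -1999, 152.9), Pick P→Pick R = (-1943, -82, 208.2).
Normal n = (Pick P→Pick Q) × (Pick P→Pick R) = (-403654, -173413.9, -3835349).
So ∂z/∂E = −n_x/n_z = −0.105245703 and ∂z/∂N = −n_y/n_z = −0.045214634.
Intercept c from Pick P: 152.9 + 45833.03 + 202656.15 = 248642.08.
At (435886, 4480258): z = −45875.1 − 202573.2 + 248642.08 = 193.7 m.

193.7 m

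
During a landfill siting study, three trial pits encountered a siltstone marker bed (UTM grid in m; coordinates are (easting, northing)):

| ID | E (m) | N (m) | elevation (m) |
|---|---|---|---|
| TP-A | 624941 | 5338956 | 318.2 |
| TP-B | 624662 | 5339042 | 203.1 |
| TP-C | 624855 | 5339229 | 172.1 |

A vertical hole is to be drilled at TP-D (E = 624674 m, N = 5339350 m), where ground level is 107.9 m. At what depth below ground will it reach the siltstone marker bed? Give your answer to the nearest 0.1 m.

39.7 m

Let the plane be z = a·E + b·N + c.
TP-B−TP-A: −279a + 86b = −115.1;  TP-C−TP-A: −86a + 273b = −146.1.
Solving gives a = 0.274210059, b = −0.448783644.
Then c = 318.2 − a·624941 − b·5338956 = 2224989.22.
At (624674, 5339350): z_contact = 171291.89 − 2396212.95 + 2224989.22 = 68.17 m.
Depth below ground = 107.9 − 68.17 = 39.7 m.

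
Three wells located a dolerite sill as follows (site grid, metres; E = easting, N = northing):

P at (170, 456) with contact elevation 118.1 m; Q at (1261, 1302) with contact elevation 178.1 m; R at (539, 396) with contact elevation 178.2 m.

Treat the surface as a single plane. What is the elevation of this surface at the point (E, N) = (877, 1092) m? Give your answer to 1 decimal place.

146.9 m

Let the plane be z = a·E + b·N + c.
Q−P: 1091a + 846b = 60;  R−P: 369a − 60b = 60.1.
Solving gives a = 0.144173, b = −0.115003.
Then c = 118.1 − a·170 − b·456 = 146.03.
At (877, 1092): z = 126.4 − 125.6 + 146.03 = 146.9 m.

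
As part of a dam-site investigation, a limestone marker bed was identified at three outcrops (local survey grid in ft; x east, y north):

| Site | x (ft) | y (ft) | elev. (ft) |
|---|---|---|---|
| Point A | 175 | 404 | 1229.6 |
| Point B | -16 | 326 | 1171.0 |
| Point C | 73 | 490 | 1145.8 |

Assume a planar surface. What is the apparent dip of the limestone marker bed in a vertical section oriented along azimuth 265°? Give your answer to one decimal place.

23.6°

Let the plane be z = a·x + b·y + c.
Point B−Point A: −191a − 78b = −58.6;  Point C−Point A: −102a + 86b = −83.8.
Solving gives a = 0.47478, b = −0.41131.
Unit vector along 265° is (sin 265°, cos 265°) = (-0.9962, -0.0872).
Slope in that direction = a·(-0.9962) + b·(-0.0872) = −0.43712.
Apparent dip = arctan|0.43712| = 23.6° (true dip is 32.1°, so apparent ≤ true as expected).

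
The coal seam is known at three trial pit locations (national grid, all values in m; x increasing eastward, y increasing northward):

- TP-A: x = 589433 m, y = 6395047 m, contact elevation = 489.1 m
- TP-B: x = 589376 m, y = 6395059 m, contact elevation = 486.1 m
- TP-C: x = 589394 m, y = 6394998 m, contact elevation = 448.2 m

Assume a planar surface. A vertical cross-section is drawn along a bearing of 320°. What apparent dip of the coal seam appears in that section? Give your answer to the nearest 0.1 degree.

Let the plane be z = a·x + b·y + c.
TP-B−TP-A: −57a + 12b = −3;  TP-C−TP-A: −39a − 49b = −40.9.
Solving gives a = 0.19558, b = 0.67902.
Unit vector along 320° is (sin 320°, cos 320°) = (-0.6428, 0.7660).
Slope in that direction = a·(-0.6428) + b·(0.7660) = 0.39444.
Apparent dip = arctan|0.39444| = 21.5° (true dip is 35.2°, so apparent ≤ true as expected).

21.5°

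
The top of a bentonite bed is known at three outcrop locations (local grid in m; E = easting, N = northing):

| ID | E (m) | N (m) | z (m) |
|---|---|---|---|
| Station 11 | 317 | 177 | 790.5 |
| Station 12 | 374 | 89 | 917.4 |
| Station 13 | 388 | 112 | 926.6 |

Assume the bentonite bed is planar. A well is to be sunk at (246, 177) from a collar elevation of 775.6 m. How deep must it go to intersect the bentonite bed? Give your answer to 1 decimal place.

89.2 m

Two edge vectors: Station 11→Station 12 = (57, -88, 126.9), Station 11→Station 13 = (71, -65, 136.1).
Normal n = (Station 11→Station 12) × (Station 11→Station 13) = (-3728.3, 1252.2, 2543).
So ∂z/∂E = −n_x/n_z = 1.46610 and ∂z/∂N = −n_y/n_z = −0.49241.
Intercept c from Station 11: 790.5 − 464.75 + 87.16 = 412.90.
At (246, 177): z_contact = 360.66 − 87.16 + 412.90 = 686.41 m.
Depth below ground = 775.6 − 686.41 = 89.2 m.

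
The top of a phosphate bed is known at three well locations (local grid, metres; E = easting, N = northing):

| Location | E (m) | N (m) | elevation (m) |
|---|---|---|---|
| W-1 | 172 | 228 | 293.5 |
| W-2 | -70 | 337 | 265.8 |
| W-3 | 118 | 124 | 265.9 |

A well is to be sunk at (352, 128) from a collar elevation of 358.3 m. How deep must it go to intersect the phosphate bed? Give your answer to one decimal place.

47.4 m

Let the plane be z = a·E + b·N + c.
W-2−W-1: −242a + 109b = −27.7;  W-3−W-1: −54a − 104b = −27.6.
Solving gives a = 0.18964, b = 0.16692.
Then c = 293.5 − a·172 − b·228 = 222.82.
At (352, 128): z_contact = 66.75 + 21.37 + 222.82 = 310.94 m.
Depth below ground = 358.3 − 310.94 = 47.4 m.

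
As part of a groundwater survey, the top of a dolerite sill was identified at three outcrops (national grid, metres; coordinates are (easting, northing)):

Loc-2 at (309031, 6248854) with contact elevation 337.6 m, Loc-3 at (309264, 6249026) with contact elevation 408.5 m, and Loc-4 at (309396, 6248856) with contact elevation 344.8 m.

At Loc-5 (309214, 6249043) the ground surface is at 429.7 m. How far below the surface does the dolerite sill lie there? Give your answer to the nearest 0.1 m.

15.5 m

Two edge vectors: Loc-2→Loc-3 = (233, 172, 70.9), Loc-2→Loc-4 = (365, 2, 7.2).
Normal n = (Loc-2→Loc-3) × (Loc-2→Loc-4) = (1096.6, 24200.9, -62314).
So ∂z/∂E = −n_x/n_z = 0.017597972 and ∂z/∂N = −n_y/n_z = 0.388370190.
Intercept c from Loc-2: 337.6 − 5438.32 − 2426868.61 = −2431969.33.
At (309214, 6249043): z_contact = 5441.54 + 2426942.02 − 2431969.33 = 414.22 m.
Depth below ground = 429.7 − 414.22 = 15.5 m.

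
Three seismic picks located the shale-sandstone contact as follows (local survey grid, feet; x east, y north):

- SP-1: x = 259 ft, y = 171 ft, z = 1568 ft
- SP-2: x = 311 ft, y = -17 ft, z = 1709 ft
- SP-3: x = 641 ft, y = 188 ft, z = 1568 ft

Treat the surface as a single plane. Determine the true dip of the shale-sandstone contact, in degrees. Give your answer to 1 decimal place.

36.6°

Let the plane be z = a·x + b·y + c.
SP-2−SP-1: 52a − 188b = 141;  SP-3−SP-1: 382a + 17b = 0.
Solving gives a = 0.03297, b = −0.74088.
Gradient magnitude |∇z| = √(a² + b²) = √(0.00109 + 0.54890) = 0.74161.
True dip = arctan(0.74161) = 36.6°, dipping toward N (azimuth ≈ 357°).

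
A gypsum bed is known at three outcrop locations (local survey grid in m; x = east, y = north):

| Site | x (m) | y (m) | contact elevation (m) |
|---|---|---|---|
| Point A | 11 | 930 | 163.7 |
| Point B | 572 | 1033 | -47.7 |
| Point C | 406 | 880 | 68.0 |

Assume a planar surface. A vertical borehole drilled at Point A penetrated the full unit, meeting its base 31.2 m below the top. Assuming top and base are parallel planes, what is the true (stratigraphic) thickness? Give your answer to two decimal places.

27.62 m

Let the plane be z = a·x + b·y + c.
Point B−Point A: 561a + 103b = −211.4;  Point C−Point A: 395a − 50b = −95.7.
Solving gives a = −0.29719, b = −0.43377.
|∇z| = √(a²+b²) = 0.52581, so dip δ = arctan(0.52581) = 27.74°.
True thickness = vertical thickness × cos δ = 31.2 × cos 27.74° = 27.62 m.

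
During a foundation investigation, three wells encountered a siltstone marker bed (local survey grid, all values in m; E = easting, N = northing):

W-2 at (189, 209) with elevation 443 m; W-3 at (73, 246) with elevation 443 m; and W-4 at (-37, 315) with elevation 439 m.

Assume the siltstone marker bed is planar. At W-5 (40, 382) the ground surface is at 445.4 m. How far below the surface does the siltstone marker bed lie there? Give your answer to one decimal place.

17.2 m

Let the plane be z = a·E + b·N + c.
W-3−W-2: −116a + 37b = 0;  W-4−W-2: −226a + 106b = −4.
Solving gives a = −0.03762, b = −0.11795.
Then c = 443 − a·189 − b·209 = 474.76.
At (40, 382): z_contact = −1.50 − 45.06 + 474.76 = 428.20 m.
Depth below ground = 445.4 − 428.20 = 17.2 m.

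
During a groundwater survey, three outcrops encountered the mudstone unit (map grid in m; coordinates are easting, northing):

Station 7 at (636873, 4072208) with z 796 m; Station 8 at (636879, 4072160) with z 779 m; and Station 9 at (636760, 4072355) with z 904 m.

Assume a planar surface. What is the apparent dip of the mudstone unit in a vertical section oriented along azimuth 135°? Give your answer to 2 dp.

Two edge vectors: Station 7→Station 8 = (6, -48, -17), Station 7→Station 9 = (-113, 147, 108).
Normal n = (Station 7→Station 8) × (Station 7→Station 9) = (-2685, 1273, -4542).
So ∂z/∂easting = −n_x/n_z = −0.59115 and ∂z/∂northing = −n_y/n_z = 0.28027.
Unit vector along 135° is (sin 135°, cos 135°) = (0.7071, -0.7071).
Slope in that direction = a·(0.7071) + b·(-0.7071) = −0.61619.
Apparent dip = arctan|0.61619| = 31.64° (true dip is 33.2°, so apparent ≤ true as expected).

31.64°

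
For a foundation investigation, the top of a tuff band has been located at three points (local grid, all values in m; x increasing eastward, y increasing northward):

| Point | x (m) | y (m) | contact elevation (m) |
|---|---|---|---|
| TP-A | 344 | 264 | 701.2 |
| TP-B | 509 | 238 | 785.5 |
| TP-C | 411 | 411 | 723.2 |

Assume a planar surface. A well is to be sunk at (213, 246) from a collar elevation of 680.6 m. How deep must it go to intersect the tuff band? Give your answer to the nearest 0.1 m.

43.3 m

Two edge vectors: TP-A→TP-B = (165, -26, 84.3), TP-A→TP-C = (67, 147, 22).
Normal n = (TP-A→TP-B) × (TP-A→TP-C) = (-12964.1, 2018.1, 25997).
So ∂z/∂x = −n_x/n_z = 0.49868 and ∂z/∂y = −n_y/n_z = −0.07763.
Intercept c from TP-A: 701.2 − 171.54 + 20.49 = 550.15.
At (213, 246): z_contact = 106.22 − 19.10 + 550.15 = 637.27 m.
Depth below ground = 680.6 − 637.27 = 43.3 m.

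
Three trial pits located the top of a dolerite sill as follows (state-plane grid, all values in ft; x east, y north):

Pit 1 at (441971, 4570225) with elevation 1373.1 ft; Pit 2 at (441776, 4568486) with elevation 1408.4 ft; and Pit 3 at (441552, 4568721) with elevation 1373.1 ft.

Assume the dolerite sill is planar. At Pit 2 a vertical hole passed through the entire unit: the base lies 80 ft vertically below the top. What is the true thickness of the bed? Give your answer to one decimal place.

79.4 ft

Two edge vectors: Pit 1→Pit 2 = (-195, -1739, 35.3), Pit 1→Pit 3 = (-419, -1504, 0).
Normal n = (Pit 1→Pit 2) × (Pit 1→Pit 3) = (53091.2, -14790.7, -435361).
So ∂z/∂x = −n_x/n_z = 0.12195 and ∂z/∂y = −n_y/n_z = −0.03397.
|∇z| = √(a²+b²) = 0.12659, so dip δ = arctan(0.12659) = 7.21°.
True thickness = vertical thickness × cos δ = 80 × cos 7.21° = 79.4 ft.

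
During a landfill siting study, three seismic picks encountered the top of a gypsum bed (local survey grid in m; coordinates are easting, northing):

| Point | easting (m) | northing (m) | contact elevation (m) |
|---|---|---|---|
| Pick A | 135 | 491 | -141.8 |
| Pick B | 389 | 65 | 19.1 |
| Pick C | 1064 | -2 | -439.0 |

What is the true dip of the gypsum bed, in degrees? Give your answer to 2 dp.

48.43°

Two edge vectors: Pick A→Pick B = (254, -426, 160.9), Pick A→Pick C = (929, -493, -297.2).
Normal n = (Pick A→Pick B) × (Pick A→Pick C) = (205930.9, 224964.9, 270532).
So ∂z/∂easting = −n_x/n_z = −0.76121 and ∂z/∂northing = −n_y/n_z = −0.83156.
Gradient magnitude |∇z| = √(a² + b²) = √(0.57944 + 0.69150) = 1.12736.
True dip = arctan(1.12736) = 48.43°, dipping toward NE (azimuth ≈ 042°).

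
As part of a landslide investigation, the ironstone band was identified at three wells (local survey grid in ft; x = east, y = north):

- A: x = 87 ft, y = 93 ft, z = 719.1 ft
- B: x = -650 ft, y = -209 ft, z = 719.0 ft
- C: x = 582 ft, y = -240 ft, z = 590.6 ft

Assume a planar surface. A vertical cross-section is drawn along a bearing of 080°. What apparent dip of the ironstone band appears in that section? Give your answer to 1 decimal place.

3.1°

Let the plane be z = a·x + b·y + c.
B−A: −737a − 302b = −0.1;  C−A: 495a − 333b = −128.5.
Solving gives a = −0.09818, b = 0.23994.
Unit vector along 080° is (sin 80°, cos 80°) = (0.9848, 0.1736).
Slope in that direction = a·(0.9848) + b·(0.1736) = −0.05503.
Apparent dip = arctan|0.05503| = 3.1° (true dip is 14.5°, so apparent ≤ true as expected).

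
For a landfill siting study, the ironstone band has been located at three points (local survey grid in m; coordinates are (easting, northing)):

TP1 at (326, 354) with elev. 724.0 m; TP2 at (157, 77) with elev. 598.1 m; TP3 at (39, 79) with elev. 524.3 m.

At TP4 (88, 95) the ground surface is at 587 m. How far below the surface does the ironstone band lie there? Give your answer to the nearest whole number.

31 m

Let the plane be z = a·E + b·N + c.
TP2−TP1: −169a − 277b = −125.9;  TP3−TP1: −287a − 275b = −199.7.
Solving gives a = 0.62665, b = 0.07219.
Then c = 724 − a·326 − b·354 = 494.16.
At (88, 95): z_contact = 55.1 + 6.9 + 494.16 = 556.2 m.
Depth below ground = 587 − 556.2 = 31 m.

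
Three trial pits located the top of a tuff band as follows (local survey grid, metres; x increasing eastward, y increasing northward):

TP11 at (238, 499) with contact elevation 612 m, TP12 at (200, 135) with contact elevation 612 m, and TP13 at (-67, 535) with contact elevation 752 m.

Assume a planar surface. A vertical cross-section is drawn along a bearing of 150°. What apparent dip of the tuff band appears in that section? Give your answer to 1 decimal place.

Two edge vectors: TP11→TP12 = (-38, -364, 0), TP11→TP13 = (-305, 36, 140).
Normal n = (TP11→TP12) × (TP11→TP13) = (-50960, 5320, -112388).
So ∂z/∂x = −n_x/n_z = −0.45343 and ∂z/∂y = −n_y/n_z = 0.04734.
Unit vector along 150° is (sin 150°, cos 150°) = (0.5000, -0.8660).
Slope in that direction = a·(0.5000) + b·(-0.8660) = −0.26771.
Apparent dip = arctan|0.26771| = 15.0° (true dip is 24.5°, so apparent ≤ true as expected).

15.0°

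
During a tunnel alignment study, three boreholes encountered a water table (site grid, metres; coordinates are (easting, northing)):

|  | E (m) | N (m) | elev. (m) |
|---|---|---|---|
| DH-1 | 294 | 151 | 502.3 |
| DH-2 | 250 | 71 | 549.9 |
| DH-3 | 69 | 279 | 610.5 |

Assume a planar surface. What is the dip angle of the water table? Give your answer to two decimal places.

Two edge vectors: DH-1→DH-2 = (-44, -80, 47.6), DH-1→DH-3 = (-225, 128, 108.2).
Normal n = (DH-1→DH-2) × (DH-1→DH-3) = (-14748.8, -5949.2, -23632).
So ∂z/∂E = −n_x/n_z = −0.62410 and ∂z/∂N = −n_y/n_z = −0.25174.
Gradient magnitude |∇z| = √(a² + b²) = √(0.38950 + 0.06337) = 0.67296.
True dip = arctan(0.67296) = 33.94°, dipping toward ENE (azimuth ≈ 068°).

33.94°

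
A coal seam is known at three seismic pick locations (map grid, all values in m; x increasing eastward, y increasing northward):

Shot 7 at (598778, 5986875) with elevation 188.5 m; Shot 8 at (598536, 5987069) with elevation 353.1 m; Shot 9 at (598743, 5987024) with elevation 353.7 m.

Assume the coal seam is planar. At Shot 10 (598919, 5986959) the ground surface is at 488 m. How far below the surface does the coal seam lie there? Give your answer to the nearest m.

Let the plane be z = a·x + b·y + c.
Shot 8−Shot 7: −242a + 194b = 164.6;  Shot 9−Shot 7: −35a + 149b = 165.2.
Solving gives a = 0.25705207, b = 1.16910619.
Then c = 188.5 − a·598778 − b·5986875 = −7153021.25.
At (598919, 5986959): z_contact = 153953.4 + 6999390.8 − 7153021.25 = 322.9 m.
Depth below ground = 488 − 322.9 = 165 m.

165 m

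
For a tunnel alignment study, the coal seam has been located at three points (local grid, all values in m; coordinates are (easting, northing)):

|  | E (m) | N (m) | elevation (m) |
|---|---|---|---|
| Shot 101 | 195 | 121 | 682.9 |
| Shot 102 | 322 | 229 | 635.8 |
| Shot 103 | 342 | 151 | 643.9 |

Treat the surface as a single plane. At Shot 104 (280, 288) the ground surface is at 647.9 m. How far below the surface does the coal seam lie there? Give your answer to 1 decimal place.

12.0 m

Let the plane be z = a·E + b·N + c.
Shot 102−Shot 101: 127a + 108b = −47.1;  Shot 103−Shot 101: 147a + 30b = −39.
Solving gives a = −0.23197, b = −0.16333.
Then c = 682.9 − a·195 − b·121 = 747.90.
At (280, 288): z_contact = −64.95 − 47.04 + 747.90 = 635.91 m.
Depth below ground = 647.9 − 635.91 = 12.0 m.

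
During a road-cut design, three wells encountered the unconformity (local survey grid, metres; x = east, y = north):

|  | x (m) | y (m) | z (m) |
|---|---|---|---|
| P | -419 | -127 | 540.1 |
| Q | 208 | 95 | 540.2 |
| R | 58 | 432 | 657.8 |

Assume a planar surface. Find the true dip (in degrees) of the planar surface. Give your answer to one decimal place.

Two edge vectors: P→Q = (627, 222, 0.1), P→R = (477, 559, 117.7).
Normal n = (P→Q) × (P→R) = (26073.5, -73750.2, 244599).
So ∂z/∂x = −n_x/n_z = −0.10660 and ∂z/∂y = −n_y/n_z = 0.30151.
Gradient magnitude |∇z| = √(a² + b²) = √(0.01136 + 0.09091) = 0.31980.
True dip = arctan(0.31980) = 17.7°, dipping toward SSE (azimuth ≈ 161°).

17.7°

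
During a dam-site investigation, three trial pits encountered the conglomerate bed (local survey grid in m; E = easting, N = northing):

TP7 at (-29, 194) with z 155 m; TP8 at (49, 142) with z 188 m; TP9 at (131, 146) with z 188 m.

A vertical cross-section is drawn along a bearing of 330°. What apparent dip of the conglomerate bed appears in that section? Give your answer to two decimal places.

27.77°

Let the plane be z = a·E + b·N + c.
TP8−TP7: 78a − 52b = 33;  TP9−TP7: 160a − 48b = 33.
Solving gives a = 0.02885, b = −0.59135.
Unit vector along 330° is (sin 330°, cos 330°) = (-0.5000, 0.8660).
Slope in that direction = a·(-0.5000) + b·(0.8660) = −0.52654.
Apparent dip = arctan|0.52654| = 27.77° (true dip is 30.6°, so apparent ≤ true as expected).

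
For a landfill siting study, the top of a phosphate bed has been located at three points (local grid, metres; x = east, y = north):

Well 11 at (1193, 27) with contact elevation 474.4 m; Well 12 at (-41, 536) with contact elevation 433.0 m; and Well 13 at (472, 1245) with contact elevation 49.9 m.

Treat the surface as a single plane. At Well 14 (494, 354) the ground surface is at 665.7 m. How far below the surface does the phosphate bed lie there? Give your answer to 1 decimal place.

Two edge vectors: Well 11→Well 12 = (-1234, 509, -41.4), Well 11→Well 13 = (-721, 1218, -424.5).
Normal n = (Well 11→Well 12) × (Well 11→Well 13) = (-165645.3, -493983.6, -1136023).
So ∂z/∂x = −n_x/n_z = −0.145812 and ∂z/∂y = −n_y/n_z = −0.434836.
Intercept c from Well 11: 474.4 + 173.95 + 11.74 = 660.09.
At (494, 354): z_contact = −72.03 − 153.93 + 660.09 = 434.13 m.
Depth below ground = 665.7 − 434.13 = 231.6 m.

231.6 m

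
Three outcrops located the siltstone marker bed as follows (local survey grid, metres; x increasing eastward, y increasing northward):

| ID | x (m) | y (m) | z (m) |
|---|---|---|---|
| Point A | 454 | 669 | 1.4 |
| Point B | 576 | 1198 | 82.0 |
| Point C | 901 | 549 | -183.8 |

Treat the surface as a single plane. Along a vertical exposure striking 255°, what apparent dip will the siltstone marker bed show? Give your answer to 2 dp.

Two edge vectors: Point A→Point B = (122, 529, 80.6), Point A→Point C = (447, -120, -185.2).
Normal n = (Point A→Point B) × (Point A→Point C) = (-88298.8, 58622.6, -251103).
So ∂z/∂x = −n_x/n_z = −0.35164 and ∂z/∂y = −n_y/n_z = 0.23346.
Unit vector along 255° is (sin 255°, cos 255°) = (-0.9659, -0.2588).
Slope in that direction = a·(-0.9659) + b·(-0.2588) = 0.27924.
Apparent dip = arctan|0.27924| = 15.60° (true dip is 22.9°, so apparent ≤ true as expected).

15.60°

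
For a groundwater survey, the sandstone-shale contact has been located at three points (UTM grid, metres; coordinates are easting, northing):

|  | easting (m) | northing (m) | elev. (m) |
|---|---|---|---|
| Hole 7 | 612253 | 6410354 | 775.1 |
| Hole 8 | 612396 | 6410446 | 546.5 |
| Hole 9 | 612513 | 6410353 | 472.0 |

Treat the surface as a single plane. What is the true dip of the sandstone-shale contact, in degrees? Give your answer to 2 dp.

53.39°

Let the plane be z = a·easting + b·northing + c.
Hole 8−Hole 7: 143a + 92b = −228.6;  Hole 9−Hole 7: 260a − 1b = −303.1.
Solving gives a = −1.16834, b = −0.66877.
Gradient magnitude |∇z| = √(a² + b²) = √(1.36502 + 0.44726) = 1.34621.
True dip = arctan(1.34621) = 53.39°, dipping toward ENE (azimuth ≈ 060°).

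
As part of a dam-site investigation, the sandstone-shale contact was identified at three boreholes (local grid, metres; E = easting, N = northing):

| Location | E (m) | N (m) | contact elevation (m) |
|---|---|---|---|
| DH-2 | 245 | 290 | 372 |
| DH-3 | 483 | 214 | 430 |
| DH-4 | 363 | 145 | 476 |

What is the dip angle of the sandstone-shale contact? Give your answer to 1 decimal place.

Two edge vectors: DH-2→DH-3 = (238, -76, 58), DH-2→DH-4 = (118, -145, 104).
Normal n = (DH-2→DH-3) × (DH-2→DH-4) = (506, -17908, -25542).
So ∂z/∂E = −n_x/n_z = 0.01981 and ∂z/∂N = −n_y/n_z = −0.70112.
Gradient magnitude |∇z| = √(a² + b²) = √(0.00039 + 0.49157) = 0.70140.
True dip = arctan(0.70140) = 35.0°, dipping toward N (azimuth ≈ 358°).

35.0°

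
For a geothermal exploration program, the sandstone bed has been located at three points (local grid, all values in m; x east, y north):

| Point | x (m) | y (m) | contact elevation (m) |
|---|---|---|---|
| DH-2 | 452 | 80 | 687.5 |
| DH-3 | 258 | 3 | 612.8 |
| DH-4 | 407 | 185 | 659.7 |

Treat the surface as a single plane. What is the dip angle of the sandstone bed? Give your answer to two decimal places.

Let the plane be z = a·x + b·y + c.
DH-3−DH-2: −194a − 77b = −74.7;  DH-4−DH-2: −45a + 105b = −27.8.
Solving gives a = 0.41888, b = −0.08524.
Gradient magnitude |∇z| = √(a² + b²) = √(0.17546 + 0.00727) = 0.42747.
True dip = arctan(0.42747) = 23.15°, dipping toward WNW (azimuth ≈ 282°).

23.15°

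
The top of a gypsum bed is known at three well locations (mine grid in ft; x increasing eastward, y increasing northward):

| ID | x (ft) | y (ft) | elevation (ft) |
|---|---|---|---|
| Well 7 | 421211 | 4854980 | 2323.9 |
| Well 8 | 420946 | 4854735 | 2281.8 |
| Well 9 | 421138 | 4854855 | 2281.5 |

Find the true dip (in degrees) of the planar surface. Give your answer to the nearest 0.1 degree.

Let the plane be z = a·x + b·y + c.
Well 8−Well 7: −265a − 245b = −42.1;  Well 9−Well 7: −73a − 125b = −42.4.
Solving gives a = −0.33632, b = 0.53561.
Gradient magnitude |∇z| = √(a² + b²) = √(0.11311 + 0.28688) = 0.63245.
True dip = arctan(0.63245) = 32.3°, dipping toward SSE (azimuth ≈ 148°).

32.3°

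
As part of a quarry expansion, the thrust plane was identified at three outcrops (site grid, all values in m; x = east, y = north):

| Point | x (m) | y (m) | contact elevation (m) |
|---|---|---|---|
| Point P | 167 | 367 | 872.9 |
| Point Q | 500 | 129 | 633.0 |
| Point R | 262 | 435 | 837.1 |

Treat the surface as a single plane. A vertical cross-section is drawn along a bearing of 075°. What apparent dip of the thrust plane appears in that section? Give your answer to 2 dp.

25.07°

Two edge vectors: Point P→Point Q = (333, -238, -239.9), Point P→Point R = (95, 68, -35.8).
Normal n = (Point P→Point Q) × (Point P→Point R) = (24833.6, -10869.1, 45254).
So ∂z/∂x = −n_x/n_z = −0.54876 and ∂z/∂y = −n_y/n_z = 0.24018.
Unit vector along 075° is (sin 75°, cos 75°) = (0.9659, 0.2588).
Slope in that direction = a·(0.9659) + b·(0.2588) = −0.46790.
Apparent dip = arctan|0.46790| = 25.07° (true dip is 30.9°, so apparent ≤ true as expected).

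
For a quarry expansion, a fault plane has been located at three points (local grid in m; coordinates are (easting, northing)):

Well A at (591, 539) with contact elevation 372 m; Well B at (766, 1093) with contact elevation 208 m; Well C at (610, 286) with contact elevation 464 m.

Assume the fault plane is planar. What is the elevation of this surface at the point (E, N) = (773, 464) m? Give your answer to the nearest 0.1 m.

429.8 m

Two edge vectors: Well A→Well B = (175, 554, -164), Well A→Well C = (19, -253, 92).
Normal n = (Well A→Well B) × (Well A→Well C) = (9476, -19216, -54801).
So ∂z/∂E = −n_x/n_z = 0.172917 and ∂z/∂N = −n_y/n_z = −0.350651.
Intercept c from Well A: 372 − 102.19 + 189.00 = 458.81.
At (773, 464): z = 133.7 − 162.7 + 458.81 = 429.8 m.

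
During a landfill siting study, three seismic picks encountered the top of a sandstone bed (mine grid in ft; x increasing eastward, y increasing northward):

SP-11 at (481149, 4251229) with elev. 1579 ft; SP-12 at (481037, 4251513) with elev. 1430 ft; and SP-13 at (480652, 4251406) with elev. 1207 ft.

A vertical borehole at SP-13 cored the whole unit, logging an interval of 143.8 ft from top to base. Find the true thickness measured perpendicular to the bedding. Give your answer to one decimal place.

117.5 ft

Let the plane be z = a·x + b·y + c.
SP-12−SP-11: −112a + 284b = −149;  SP-13−SP-11: −497a + 177b = −372.
Solving gives a = 0.65342, b = −0.26696.
|∇z| = √(a²+b²) = 0.70585, so dip δ = arctan(0.70585) = 35.22°.
True thickness = vertical thickness × cos δ = 143.8 × cos 35.22° = 117.5 ft.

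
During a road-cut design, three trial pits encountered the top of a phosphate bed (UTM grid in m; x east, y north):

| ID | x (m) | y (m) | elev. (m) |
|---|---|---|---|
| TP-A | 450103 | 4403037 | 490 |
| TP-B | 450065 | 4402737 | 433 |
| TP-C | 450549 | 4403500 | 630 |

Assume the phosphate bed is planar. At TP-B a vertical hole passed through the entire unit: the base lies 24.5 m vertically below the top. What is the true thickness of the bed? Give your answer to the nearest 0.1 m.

Let the plane be z = a·x + b·y + c.
TP-B−TP-A: −38a − 300b = −57;  TP-C−TP-A: 446a + 463b = 140.
Solving gives a = 0.13432, b = 0.17299.
|∇z| = √(a²+b²) = 0.21901, so dip δ = arctan(0.21901) = 12.35°.
True thickness = vertical thickness × cos δ = 24.5 × cos 12.35° = 23.9 m.

23.9 m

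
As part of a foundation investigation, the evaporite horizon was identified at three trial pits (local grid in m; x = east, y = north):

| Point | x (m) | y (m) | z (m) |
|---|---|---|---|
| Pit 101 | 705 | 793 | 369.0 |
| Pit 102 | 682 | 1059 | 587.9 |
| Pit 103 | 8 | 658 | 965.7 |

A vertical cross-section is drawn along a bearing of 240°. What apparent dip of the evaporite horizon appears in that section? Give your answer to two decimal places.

Two edge vectors: Pit 101→Pit 102 = (-23, 266, 218.9), Pit 101→Pit 103 = (-697, -135, 596.7).
Normal n = (Pit 101→Pit 102) × (Pit 101→Pit 103) = (188273.7, -138849.2, 188507).
So ∂z/∂x = −n_x/n_z = −0.99876 and ∂z/∂y = −n_y/n_z = 0.73657.
Unit vector along 240° is (sin 240°, cos 240°) = (-0.8660, -0.5000).
Slope in that direction = a·(-0.8660) + b·(-0.5000) = 0.49667.
Apparent dip = arctan|0.49667| = 26.41° (true dip is 51.1°, so apparent ≤ true as expected).

26.41°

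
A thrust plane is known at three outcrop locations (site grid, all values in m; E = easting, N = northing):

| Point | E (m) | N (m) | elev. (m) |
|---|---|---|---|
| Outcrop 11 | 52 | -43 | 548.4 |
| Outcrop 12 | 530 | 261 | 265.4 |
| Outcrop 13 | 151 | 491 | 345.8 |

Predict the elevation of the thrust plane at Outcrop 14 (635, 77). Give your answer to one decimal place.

Let the plane be z = a·E + b·N + c.
Outcrop 12−Outcrop 11: 478a + 304b = −283;  Outcrop 13−Outcrop 11: 99a + 534b = −202.6.
Solving gives a = −0.39764, b = −0.30568.
Then c = 548.4 − a·52 − b·-43 = 555.93.
At (635, 77): z = −252.5 − 23.5 + 555.93 = 279.9 m.

279.9 m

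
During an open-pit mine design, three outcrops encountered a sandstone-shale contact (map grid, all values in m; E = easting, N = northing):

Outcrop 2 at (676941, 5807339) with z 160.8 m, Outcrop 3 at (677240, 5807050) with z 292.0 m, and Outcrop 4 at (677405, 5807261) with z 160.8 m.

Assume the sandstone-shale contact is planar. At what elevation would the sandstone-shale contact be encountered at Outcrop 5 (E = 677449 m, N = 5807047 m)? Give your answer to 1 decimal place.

Two edge vectors: Outcrop 2→Outcrop 3 = (299, -289, 131.2), Outcrop 2→Outcrop 4 = (464, -78, 0).
Normal n = (Outcrop 2→Outcrop 3) × (Outcrop 2→Outcrop 4) = (10233.6, 60876.8, 110774).
So ∂z/∂E = −n_x/n_z = −0.092382689 and ∂z/∂N = −n_y/n_z = −0.549558561.
Intercept c from Outcrop 2: 160.8 + 62537.63 + 3191472.86 = 3254171.29.
At (677449, 5807047): z = −62584.6 − 3191312.4 + 3254171.29 = 274.3 m.

274.3 m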